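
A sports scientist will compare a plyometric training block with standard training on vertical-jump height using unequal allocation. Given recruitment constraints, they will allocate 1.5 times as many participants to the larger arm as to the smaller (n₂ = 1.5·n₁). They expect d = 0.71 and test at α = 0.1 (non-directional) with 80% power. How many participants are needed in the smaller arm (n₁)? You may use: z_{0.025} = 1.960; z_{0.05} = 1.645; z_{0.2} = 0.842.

n₁ = 21

With allocation ratio k = n₂/n₁ = 1.5, Var(x̄₁−x̄₂) = σ²(1/n₁ + 1/(k·n₁)) = σ²·(k+1)/(k·n₁).
So n₁ = (1 + 1/k)·((z_{α/2} + z_β)/d)² = 1.667 × (2.487/0.71)².
n₁ = 1.667 × 12.27 = 20.4.
Round up: n₁ = 21, giving n₂ = ⌈1.5 × 21⌉ = ⌈31.5⌉ = 32.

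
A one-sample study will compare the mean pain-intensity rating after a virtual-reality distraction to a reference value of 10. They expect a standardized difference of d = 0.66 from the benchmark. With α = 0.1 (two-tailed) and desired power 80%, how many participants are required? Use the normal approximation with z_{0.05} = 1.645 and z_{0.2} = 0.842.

For a one-sample test: n = ((z_{α/2} + z_β) / d)².
z_{α/2} + z_β = 1.645 + 0.842 = 2.487.
n = (2.487 / 0.66)² = 3.768² = 14.20.
Round up.

n = 15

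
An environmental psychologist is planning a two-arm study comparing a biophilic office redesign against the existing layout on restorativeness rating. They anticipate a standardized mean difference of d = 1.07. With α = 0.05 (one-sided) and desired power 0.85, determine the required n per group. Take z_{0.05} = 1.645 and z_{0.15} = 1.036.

n = 13 per group

For two independent groups with equal n: n = 2·((z_{α} + z_β) / d)².
z_{α} + z_β = 1.645 + 1.036 = 2.681.
n = 2 × (2.681 / 1.07)² = 2 × 2.506² = 2 × 6.28 = 12.6.
Round up to the next whole participant.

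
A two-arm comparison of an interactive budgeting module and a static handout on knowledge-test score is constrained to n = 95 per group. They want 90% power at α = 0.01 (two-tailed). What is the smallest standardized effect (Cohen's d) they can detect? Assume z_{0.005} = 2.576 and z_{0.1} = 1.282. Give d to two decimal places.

For two independent groups of n = 95 each: d_min = (z_{α/2} + z_β)·√(2/n).
z-sum = 2.576 + 1.282 = 3.858.
d_min = 3.858 × √(2/95) = 3.858 × 0.1451 = 0.560.

d_min ≈ 0.56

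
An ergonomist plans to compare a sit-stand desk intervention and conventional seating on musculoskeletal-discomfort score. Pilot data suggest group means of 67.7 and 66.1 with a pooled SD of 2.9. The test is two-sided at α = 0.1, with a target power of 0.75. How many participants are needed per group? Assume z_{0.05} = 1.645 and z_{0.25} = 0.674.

n = 36 per group

Cohen's d = |M₁ − M₂| / SD_pooled = |67.7 − 66.1| / 2.9 = 1.6 / 2.9 = 0.552.
For two independent groups with equal n: n = 2·((z_{α/2} + z_β) / d)².
z_{α/2} + z_β = 1.645 + 0.674 = 2.319.
n = 2 × (2.319 / 0.552)² = 2 × 4.201² = 2 × 17.65 = 35.3.
Round up to the next whole participant.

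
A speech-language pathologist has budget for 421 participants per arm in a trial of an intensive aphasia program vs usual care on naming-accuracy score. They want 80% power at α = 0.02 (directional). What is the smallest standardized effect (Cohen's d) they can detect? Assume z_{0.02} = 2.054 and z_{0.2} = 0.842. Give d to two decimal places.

d_min ≈ 0.20

For two independent groups of n = 421 each: d_min = (z_{α} + z_β)·√(2/n).
z-sum = 2.054 + 0.842 = 2.896.
d_min = 2.896 × √(2/421) = 2.896 × 0.0689 = 0.200.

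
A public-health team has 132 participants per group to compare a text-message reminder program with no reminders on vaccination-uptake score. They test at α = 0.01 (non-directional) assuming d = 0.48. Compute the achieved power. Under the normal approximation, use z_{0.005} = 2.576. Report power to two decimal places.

power ≈ 0.91

For two equal groups, power = Φ(d·√(n/2) − z_{α/2}).
d·√(n/2) = 0.48 × √(132/2) = 0.48 × 8.124 = 3.900.
z_β = 3.900 − 2.576 = 1.324.
Power = Φ(1.324) = 0.907.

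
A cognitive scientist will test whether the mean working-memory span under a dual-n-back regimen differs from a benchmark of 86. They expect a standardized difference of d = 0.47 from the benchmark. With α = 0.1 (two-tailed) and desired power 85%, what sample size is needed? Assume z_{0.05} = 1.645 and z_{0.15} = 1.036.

n = 33

For a one-sample test: n = ((z_{α/2} + z_β) / d)².
z_{α/2} + z_β = 1.645 + 1.036 = 2.681.
n = (2.681 / 0.47)² = 5.704² = 32.54.
Round up.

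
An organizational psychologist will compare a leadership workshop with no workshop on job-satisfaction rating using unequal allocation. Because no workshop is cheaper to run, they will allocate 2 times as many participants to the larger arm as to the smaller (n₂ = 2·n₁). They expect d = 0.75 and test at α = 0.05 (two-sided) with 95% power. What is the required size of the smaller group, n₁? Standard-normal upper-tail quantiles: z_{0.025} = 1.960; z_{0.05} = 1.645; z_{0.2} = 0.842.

With allocation ratio k = n₂/n₁ = 2, Var(x̄₁−x̄₂) = σ²(1/n₁ + 1/(k·n₁)) = σ²·(k+1)/(k·n₁).
So n₁ = (1 + 1/k)·((z_{α/2} + z_β)/d)² = 1.500 × (3.605/0.75)².
n₁ = 1.500 × 23.10 = 34.7.
Round up: n₁ = 35, giving n₂ = 2 × 35 = 70.

n₁ = 35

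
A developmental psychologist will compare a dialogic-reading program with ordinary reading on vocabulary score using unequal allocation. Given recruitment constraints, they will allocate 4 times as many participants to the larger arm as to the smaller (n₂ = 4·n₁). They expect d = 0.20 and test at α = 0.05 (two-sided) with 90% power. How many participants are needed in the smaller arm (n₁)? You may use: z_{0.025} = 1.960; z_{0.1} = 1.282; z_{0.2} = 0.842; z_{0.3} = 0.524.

With allocation ratio k = n₂/n₁ = 4, Var(x̄₁−x̄₂) = σ²(1/n₁ + 1/(k·n₁)) = σ²·(k+1)/(k·n₁).
So n₁ = (1 + 1/k)·((z_{α/2} + z_β)/d)² = 1.250 × (3.242/0.20)².
n₁ = 1.250 × 262.76 = 328.5.
Round up: n₁ = 329, giving n₂ = 4 × 329 = 1316.

n₁ = 329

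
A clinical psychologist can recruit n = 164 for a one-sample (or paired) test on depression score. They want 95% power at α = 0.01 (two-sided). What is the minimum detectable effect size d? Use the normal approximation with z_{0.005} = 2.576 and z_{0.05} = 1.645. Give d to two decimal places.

d_min ≈ 0.33

For a single sample (or paired design) of n = 164: d_min = (z_{α/2} + z_β)/√n.
z-sum = 2.576 + 1.645 = 4.221.
d_min = 4.221 / √164 = 4.221 / 12.806 = 0.330.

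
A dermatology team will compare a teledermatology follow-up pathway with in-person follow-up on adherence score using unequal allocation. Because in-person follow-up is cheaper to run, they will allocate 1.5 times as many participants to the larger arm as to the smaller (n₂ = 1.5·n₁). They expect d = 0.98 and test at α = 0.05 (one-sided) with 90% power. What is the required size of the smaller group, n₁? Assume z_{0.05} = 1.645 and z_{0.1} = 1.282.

n₁ = 15

With allocation ratio k = n₂/n₁ = 1.5, Var(x̄₁−x̄₂) = σ²(1/n₁ + 1/(k·n₁)) = σ²·(k+1)/(k·n₁).
So n₁ = (1 + 1/k)·((z_{α} + z_β)/d)² = 1.667 × (2.927/0.98)².
n₁ = 1.667 × 8.92 = 14.9.
Round up: n₁ = 15, giving n₂ = ⌈1.5 × 15⌉ = ⌈22.5⌉ = 23.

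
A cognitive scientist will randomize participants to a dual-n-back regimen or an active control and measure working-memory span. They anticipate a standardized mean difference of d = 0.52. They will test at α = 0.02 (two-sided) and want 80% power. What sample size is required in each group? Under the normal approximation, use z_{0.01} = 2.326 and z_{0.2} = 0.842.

n = 75 per group

For two independent groups with equal n: n = 2·((z_{α/2} + z_β) / d)².
z_{α/2} + z_β = 2.326 + 0.842 = 3.168.
n = 2 × (3.168 / 0.52)² = 2 × 6.092² = 2 × 37.12 = 74.2.
Round up to the next whole participant.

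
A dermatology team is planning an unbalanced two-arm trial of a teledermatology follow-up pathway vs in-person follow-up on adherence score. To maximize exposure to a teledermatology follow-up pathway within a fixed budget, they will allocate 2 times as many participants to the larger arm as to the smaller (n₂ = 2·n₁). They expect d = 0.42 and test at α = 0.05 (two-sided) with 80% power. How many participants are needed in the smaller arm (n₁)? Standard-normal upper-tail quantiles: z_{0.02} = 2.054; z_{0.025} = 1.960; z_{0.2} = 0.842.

With allocation ratio k = n₂/n₁ = 2, Var(x̄₁−x̄₂) = σ²(1/n₁ + 1/(k·n₁)) = σ²·(k+1)/(k·n₁).
So n₁ = (1 + 1/k)·((z_{α/2} + z_β)/d)² = 1.500 × (2.802/0.42)².
n₁ = 1.500 × 44.51 = 66.8.
Round up: n₁ = 67, giving n₂ = 2 × 67 = 134.

n₁ = 67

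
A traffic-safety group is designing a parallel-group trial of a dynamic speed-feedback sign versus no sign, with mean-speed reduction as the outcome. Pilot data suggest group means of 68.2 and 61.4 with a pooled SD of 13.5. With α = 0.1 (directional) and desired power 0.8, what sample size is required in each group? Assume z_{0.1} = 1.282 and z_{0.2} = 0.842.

n = 36 per group

Cohen's d = |M₁ − M₂| / SD_pooled = |68.2 − 61.4| / 13.5 = 6.8 / 13.5 = 0.504.
For two independent groups with equal n: n = 2·((z_{α} + z_β) / d)².
z_{α} + z_β = 1.282 + 0.842 = 2.124.
n = 2 × (2.124 / 0.504)² = 2 × 4.214² = 2 × 17.76 = 35.5.
Round up to the next whole participant.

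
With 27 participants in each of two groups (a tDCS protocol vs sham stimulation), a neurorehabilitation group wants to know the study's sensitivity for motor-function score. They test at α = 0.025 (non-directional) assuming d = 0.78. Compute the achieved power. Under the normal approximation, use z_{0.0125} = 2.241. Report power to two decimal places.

For two equal groups, power = Φ(d·√(n/2) − z_{α/2}).
d·√(n/2) = 0.78 × √(27/2) = 0.78 × 3.674 = 2.866.
z_β = 2.866 − 2.241 = 0.625.
Power = Φ(0.625) = 0.734.

power ≈ 0.73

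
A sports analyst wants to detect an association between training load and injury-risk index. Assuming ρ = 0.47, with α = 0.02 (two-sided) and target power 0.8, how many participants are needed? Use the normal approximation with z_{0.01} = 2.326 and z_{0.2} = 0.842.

n = 42

Fisher's z: C = ½·ln((1+r)/(1−r)) = ½·ln(2.7736) = 0.5101.
n = ((z_{α/2} + z_β)/C)² + 3.
(2.326 + 0.842) / 0.5101 = 3.168 / 0.5101 = 6.211.
n = 6.211² + 3 = 38.57 + 3 = 41.6.
Round up.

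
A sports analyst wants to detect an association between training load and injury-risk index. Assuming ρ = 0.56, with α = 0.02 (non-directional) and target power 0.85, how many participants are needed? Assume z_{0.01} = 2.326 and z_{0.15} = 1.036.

n = 32

Fisher's z: C = ½·ln((1+r)/(1−r)) = ½·ln(3.5455) = 0.6328.
n = ((z_{α/2} + z_β)/C)² + 3.
(2.326 + 1.036) / 0.6328 = 3.362 / 0.6328 = 5.313.
n = 5.313² + 3 = 28.23 + 3 = 31.2.
Round up.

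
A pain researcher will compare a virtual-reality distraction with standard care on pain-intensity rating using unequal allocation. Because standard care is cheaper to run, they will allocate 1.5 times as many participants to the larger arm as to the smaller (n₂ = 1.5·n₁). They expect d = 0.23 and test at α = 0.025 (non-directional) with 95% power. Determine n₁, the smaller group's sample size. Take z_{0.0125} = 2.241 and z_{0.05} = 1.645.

n₁ = 476

With allocation ratio k = n₂/n₁ = 1.5, Var(x̄₁−x̄₂) = σ²(1/n₁ + 1/(k·n₁)) = σ²·(k+1)/(k·n₁).
So n₁ = (1 + 1/k)·((z_{α/2} + z_β)/d)² = 1.667 × (3.886/0.23)².
n₁ = 1.667 × 285.46 = 475.8.
Round up: n₁ = 476, giving n₂ = 1.5 × 476 = 714.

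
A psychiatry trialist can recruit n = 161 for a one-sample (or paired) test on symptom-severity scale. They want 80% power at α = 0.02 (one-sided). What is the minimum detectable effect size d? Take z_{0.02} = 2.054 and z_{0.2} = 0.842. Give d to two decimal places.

For a single sample (or paired design) of n = 161: d_min = (z_{α} + z_β)/√n.
z-sum = 2.054 + 0.842 = 2.896.
d_min = 2.896 / √161 = 2.896 / 12.689 = 0.228.

d_min ≈ 0.23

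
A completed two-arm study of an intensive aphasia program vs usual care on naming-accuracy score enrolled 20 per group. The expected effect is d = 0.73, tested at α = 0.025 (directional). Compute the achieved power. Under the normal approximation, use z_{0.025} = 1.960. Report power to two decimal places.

power ≈ 0.64

For two equal groups, power = Φ(d·√(n/2) − z_{α}).
d·√(n/2) = 0.73 × √(20/2) = 0.73 × 3.162 = 2.308.
z_β = 2.308 − 1.960 = 0.348.
Power = Φ(0.348) = 0.636.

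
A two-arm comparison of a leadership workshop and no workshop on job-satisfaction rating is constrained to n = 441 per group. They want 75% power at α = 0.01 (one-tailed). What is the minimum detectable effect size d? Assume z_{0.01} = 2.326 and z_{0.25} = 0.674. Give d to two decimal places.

d_min ≈ 0.20

For two independent groups of n = 441 each: d_min = (z_{α} + z_β)·√(2/n).
z-sum = 2.326 + 0.674 = 3.000.
d_min = 3.000 × √(2/441) = 3.000 × 0.0673 = 0.202.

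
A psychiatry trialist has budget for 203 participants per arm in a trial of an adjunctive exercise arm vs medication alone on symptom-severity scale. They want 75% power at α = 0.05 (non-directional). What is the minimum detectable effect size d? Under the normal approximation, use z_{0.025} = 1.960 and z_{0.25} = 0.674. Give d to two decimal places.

d_min ≈ 0.26

For two independent groups of n = 203 each: d_min = (z_{α/2} + z_β)·√(2/n).
z-sum = 1.960 + 0.674 = 2.634.
d_min = 2.634 × √(2/203) = 2.634 × 0.0993 = 0.261.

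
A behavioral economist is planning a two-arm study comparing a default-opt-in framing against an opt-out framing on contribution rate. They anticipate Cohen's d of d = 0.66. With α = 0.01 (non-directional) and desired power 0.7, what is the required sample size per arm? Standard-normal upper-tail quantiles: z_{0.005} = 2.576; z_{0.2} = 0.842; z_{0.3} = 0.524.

For two independent groups with equal n: n = 2·((z_{α/2} + z_β) / d)².
z_{α/2} + z_β = 2.576 + 0.524 = 3.100.
n = 2 × (3.100 / 0.66)² = 2 × 4.697² = 2 × 22.06 = 44.1.
Round up to the next whole participant.

n = 45 per group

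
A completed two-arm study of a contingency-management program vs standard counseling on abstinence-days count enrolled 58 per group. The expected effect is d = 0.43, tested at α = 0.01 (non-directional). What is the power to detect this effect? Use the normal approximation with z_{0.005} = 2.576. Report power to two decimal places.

power ≈ 0.40

For two equal groups, power = Φ(d·√(n/2) − z_{α/2}).
d·√(n/2) = 0.43 × √(58/2) = 0.43 × 5.385 = 2.316.
z_β = 2.316 − 2.576 = -0.260.
Power = Φ(-0.260) = 0.397.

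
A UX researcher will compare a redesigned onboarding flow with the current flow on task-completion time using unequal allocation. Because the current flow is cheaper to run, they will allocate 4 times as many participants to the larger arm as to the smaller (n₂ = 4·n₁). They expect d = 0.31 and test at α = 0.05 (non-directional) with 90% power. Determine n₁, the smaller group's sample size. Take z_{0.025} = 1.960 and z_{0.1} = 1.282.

With allocation ratio k = n₂/n₁ = 4, Var(x̄₁−x̄₂) = σ²(1/n₁ + 1/(k·n₁)) = σ²·(k+1)/(k·n₁).
So n₁ = (1 + 1/k)·((z_{α/2} + z_β)/d)² = 1.250 × (3.242/0.31)².
n₁ = 1.250 × 109.37 = 136.7.
Round up: n₁ = 137, giving n₂ = 4 × 137 = 548.

n₁ = 137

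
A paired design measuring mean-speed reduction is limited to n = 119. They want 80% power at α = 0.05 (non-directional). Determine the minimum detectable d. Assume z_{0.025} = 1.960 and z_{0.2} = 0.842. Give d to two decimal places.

For a single sample (or paired design) of n = 119: d_min = (z_{α/2} + z_β)/√n.
z-sum = 1.960 + 0.842 = 2.802.
d_min = 2.802 / √119 = 2.802 / 10.909 = 0.257.

d_min ≈ 0.26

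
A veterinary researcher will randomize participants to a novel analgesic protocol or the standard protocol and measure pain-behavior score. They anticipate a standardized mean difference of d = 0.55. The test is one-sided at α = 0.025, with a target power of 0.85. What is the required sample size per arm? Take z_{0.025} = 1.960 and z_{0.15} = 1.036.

For two independent groups with equal n: n = 2·((z_{α} + z_β) / d)².
z_{α} + z_β = 1.960 + 1.036 = 2.996.
n = 2 × (2.996 / 0.55)² = 2 × 5.447² = 2 × 29.67 = 59.3.
Round up to the next whole participant.

n = 60 per group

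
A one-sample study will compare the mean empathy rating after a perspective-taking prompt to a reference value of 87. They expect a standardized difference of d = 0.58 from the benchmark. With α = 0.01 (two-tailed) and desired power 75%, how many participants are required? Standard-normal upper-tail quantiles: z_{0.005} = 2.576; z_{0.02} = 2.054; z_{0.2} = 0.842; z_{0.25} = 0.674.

For a one-sample test: n = ((z_{α/2} + z_β) / d)².
z_{α/2} + z_β = 2.576 + 0.674 = 3.250.
n = (3.250 / 0.58)² = 5.603² = 31.40.
Round up.

n = 32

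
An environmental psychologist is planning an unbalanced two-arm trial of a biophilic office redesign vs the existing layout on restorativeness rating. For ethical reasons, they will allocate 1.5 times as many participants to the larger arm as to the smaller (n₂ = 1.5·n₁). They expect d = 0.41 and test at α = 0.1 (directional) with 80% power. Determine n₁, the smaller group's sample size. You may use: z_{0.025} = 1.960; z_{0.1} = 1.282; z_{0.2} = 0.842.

n₁ = 45

With allocation ratio k = n₂/n₁ = 1.5, Var(x̄₁−x̄₂) = σ²(1/n₁ + 1/(k·n₁)) = σ²·(k+1)/(k·n₁).
So n₁ = (1 + 1/k)·((z_{α} + z_β)/d)² = 1.667 × (2.124/0.41)².
n₁ = 1.667 × 26.84 = 44.7.
Round up: n₁ = 45, giving n₂ = ⌈1.5 × 45⌉ = ⌈67.5⌉ = 68.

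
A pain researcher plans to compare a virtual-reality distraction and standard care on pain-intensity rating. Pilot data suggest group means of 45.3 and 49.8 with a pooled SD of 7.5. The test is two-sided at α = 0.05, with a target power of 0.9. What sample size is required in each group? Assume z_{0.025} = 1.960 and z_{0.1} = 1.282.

n = 59 per group

Cohen's d = |M₁ − M₂| / SD_pooled = |45.3 − 49.8| / 7.5 = 4.5 / 7.5 = 0.600.
For two independent groups with equal n: n = 2·((z_{α/2} + z_β) / d)².
z_{α/2} + z_β = 1.960 + 1.282 = 3.242.
n = 2 × (3.242 / 0.600)² = 2 × 5.403² = 2 × 29.20 = 58.4.
Round up to the next whole participant.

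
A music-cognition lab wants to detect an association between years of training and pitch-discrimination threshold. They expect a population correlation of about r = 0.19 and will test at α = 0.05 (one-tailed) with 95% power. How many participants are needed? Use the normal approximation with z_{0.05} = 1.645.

n = 296

Fisher's z: C = ½·ln((1+r)/(1−r)) = ½·ln(1.4691) = 0.1923.
n = ((z_{α} + z_β)/C)² + 3.
(1.645 + 1.645) / 0.1923 = 3.290 / 0.1923 = 17.109.
n = 17.109² + 3 = 292.71 + 3 = 295.7.
Round up.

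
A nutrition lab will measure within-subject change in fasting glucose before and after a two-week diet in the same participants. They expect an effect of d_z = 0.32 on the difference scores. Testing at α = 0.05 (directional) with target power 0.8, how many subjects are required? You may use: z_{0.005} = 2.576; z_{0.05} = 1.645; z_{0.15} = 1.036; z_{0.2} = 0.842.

For a paired (one-sample on differences) test: n = ((z_{α} + z_β) / d)².
z_{α} + z_β = 1.645 + 0.842 = 2.487.
n = (2.487 / 0.32)² = 7.772² = 60.40.
Round up.

n = 61 pairs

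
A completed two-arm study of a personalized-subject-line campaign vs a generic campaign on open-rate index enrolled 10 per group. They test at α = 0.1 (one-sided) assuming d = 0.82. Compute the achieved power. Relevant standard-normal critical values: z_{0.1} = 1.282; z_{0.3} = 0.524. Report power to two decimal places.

power ≈ 0.71

For two equal groups, power = Φ(d·√(n/2) − z_{α}).
d·√(n/2) = 0.82 × √(10/2) = 0.82 × 2.236 = 1.834.
z_β = 1.834 − 1.282 = 0.552.
Power = Φ(0.552) = 0.709.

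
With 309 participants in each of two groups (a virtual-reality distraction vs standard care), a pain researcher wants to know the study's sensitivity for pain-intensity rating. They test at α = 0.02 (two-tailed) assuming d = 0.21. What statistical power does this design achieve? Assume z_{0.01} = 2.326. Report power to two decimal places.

power ≈ 0.61

For two equal groups, power = Φ(d·√(n/2) − z_{α/2}).
d·√(n/2) = 0.21 × √(309/2) = 0.21 × 12.430 = 2.610.
z_β = 2.610 − 2.326 = 0.284.
Power = Φ(0.284) = 0.612.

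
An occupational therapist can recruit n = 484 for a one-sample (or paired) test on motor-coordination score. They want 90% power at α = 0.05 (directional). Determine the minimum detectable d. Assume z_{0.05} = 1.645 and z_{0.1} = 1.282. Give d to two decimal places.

d_min ≈ 0.13

For a single sample (or paired design) of n = 484: d_min = (z_{α} + z_β)/√n.
z-sum = 1.645 + 1.282 = 2.927.
d_min = 2.927 / √484 = 2.927 / 22.000 = 0.133.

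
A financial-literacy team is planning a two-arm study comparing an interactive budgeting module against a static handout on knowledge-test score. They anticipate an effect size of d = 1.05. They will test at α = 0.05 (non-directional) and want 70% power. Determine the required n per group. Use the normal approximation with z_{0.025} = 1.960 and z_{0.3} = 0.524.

n = 12 per group

For two independent groups with equal n: n = 2·((z_{α/2} + z_β) / d)².
z_{α/2} + z_β = 1.960 + 0.524 = 2.484.
n = 2 × (2.484 / 1.05)² = 2 × 2.366² = 2 × 5.60 = 11.2.
Round up to the next whole participant.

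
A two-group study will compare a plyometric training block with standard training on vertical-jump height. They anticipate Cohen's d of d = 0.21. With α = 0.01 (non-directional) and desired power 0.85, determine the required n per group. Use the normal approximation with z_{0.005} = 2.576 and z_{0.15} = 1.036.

n = 592 per group

For two independent groups with equal n: n = 2·((z_{α/2} + z_β) / d)².
z_{α/2} + z_β = 2.576 + 1.036 = 3.612.
n = 2 × (3.612 / 0.21)² = 2 × 17.200² = 2 × 295.84 = 591.7.
Round up to the next whole participant.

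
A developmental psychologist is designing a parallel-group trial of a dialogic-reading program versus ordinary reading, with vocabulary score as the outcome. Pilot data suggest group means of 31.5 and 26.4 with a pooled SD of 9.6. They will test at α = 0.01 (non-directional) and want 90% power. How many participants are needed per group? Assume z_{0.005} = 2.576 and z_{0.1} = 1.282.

n = 106 per group

Cohen's d = |M₁ − M₂| / SD_pooled = |31.5 − 26.4| / 9.6 = 5.1 / 9.6 = 0.531.
For two independent groups with equal n: n = 2·((z_{α/2} + z_β) / d)².
z_{α/2} + z_β = 2.576 + 1.282 = 3.858.
n = 2 × (3.858 / 0.531)² = 2 × 7.266² = 2 × 52.79 = 105.6.
Round up to the next whole participant.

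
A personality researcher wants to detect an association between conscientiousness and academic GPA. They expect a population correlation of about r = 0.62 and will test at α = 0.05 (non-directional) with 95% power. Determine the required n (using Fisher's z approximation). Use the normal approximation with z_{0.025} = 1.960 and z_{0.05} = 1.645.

Fisher's z: C = ½·ln((1+r)/(1−r)) = ½·ln(4.2632) = 0.7250.
n = ((z_{α/2} + z_β)/C)² + 3.
(1.960 + 1.645) / 0.7250 = 3.605 / 0.7250 = 4.972.
n = 4.972² + 3 = 24.72 + 3 = 27.7.
Round up.

n = 28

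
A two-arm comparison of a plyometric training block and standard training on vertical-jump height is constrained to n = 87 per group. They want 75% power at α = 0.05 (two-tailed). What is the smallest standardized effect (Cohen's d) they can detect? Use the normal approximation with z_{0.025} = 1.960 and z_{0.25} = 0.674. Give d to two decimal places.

For two independent groups of n = 87 each: d_min = (z_{α/2} + z_β)·√(2/n).
z-sum = 1.960 + 0.674 = 2.634.
d_min = 2.634 × √(2/87) = 2.634 × 0.1516 = 0.399.

d_min ≈ 0.40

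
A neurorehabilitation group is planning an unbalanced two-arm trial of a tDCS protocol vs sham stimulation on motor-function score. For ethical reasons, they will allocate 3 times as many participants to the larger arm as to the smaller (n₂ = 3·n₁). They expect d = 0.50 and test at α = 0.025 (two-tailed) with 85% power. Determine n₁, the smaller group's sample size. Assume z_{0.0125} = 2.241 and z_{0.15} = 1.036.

With allocation ratio k = n₂/n₁ = 3, Var(x̄₁−x̄₂) = σ²(1/n₁ + 1/(k·n₁)) = σ²·(k+1)/(k·n₁).
So n₁ = (1 + 1/k)·((z_{α/2} + z_β)/d)² = 1.333 × (3.277/0.50)².
n₁ = 1.333 × 42.95 = 57.3.
Round up: n₁ = 58, giving n₂ = 3 × 58 = 174.

n₁ = 58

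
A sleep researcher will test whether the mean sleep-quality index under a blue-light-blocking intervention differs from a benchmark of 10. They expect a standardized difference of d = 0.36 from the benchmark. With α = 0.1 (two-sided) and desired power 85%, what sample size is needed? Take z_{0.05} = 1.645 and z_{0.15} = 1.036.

n = 56

For a one-sample test: n = ((z_{α/2} + z_β) / d)².
z_{α/2} + z_β = 1.645 + 1.036 = 2.681.
n = (2.681 / 0.36)² = 7.447² = 55.46.
Round up.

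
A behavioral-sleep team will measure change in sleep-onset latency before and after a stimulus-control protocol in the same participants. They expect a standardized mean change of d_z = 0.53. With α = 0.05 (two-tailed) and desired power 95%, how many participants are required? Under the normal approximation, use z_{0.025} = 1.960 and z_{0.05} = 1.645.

For a paired (one-sample on differences) test: n = ((z_{α/2} + z_β) / d)².
z_{α/2} + z_β = 1.960 + 1.645 = 3.605.
n = (3.605 / 0.53)² = 6.802² = 46.27.
Round up.

n = 47 pairs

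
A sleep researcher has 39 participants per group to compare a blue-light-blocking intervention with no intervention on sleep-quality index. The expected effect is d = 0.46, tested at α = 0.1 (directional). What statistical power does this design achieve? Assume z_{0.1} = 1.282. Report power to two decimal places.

power ≈ 0.77

For two equal groups, power = Φ(d·√(n/2) − z_{α}).
d·√(n/2) = 0.46 × √(39/2) = 0.46 × 4.416 = 2.031.
z_β = 2.031 − 1.282 = 0.749.
Power = Φ(0.749) = 0.773.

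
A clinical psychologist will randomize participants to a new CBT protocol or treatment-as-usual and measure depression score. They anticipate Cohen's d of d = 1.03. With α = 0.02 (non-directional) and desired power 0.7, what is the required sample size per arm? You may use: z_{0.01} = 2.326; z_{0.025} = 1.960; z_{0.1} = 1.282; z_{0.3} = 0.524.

n = 16 per group

For two independent groups with equal n: n = 2·((z_{α/2} + z_β) / d)².
z_{α/2} + z_β = 2.326 + 0.524 = 2.850.
n = 2 × (2.850 / 1.03)² = 2 × 2.767² = 2 × 7.66 = 15.3.
Round up to the next whole participant.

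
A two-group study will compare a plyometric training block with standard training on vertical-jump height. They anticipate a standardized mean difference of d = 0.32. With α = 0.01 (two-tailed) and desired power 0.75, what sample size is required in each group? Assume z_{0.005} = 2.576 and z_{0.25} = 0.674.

For two independent groups with equal n: n = 2·((z_{α/2} + z_β) / d)².
z_{α/2} + z_β = 2.576 + 0.674 = 3.250.
n = 2 × (3.250 / 0.32)² = 2 × 10.156² = 2 × 103.15 = 206.3.
Round up to the next whole participant.

n = 207 per group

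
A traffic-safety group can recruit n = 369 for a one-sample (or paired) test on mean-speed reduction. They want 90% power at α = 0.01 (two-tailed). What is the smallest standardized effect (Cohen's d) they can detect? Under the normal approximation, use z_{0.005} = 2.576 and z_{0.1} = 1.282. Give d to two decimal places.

For a single sample (or paired design) of n = 369: d_min = (z_{α/2} + z_β)/√n.
z-sum = 2.576 + 1.282 = 3.858.
d_min = 3.858 / √369 = 3.858 / 19.209 = 0.201.

d_min ≈ 0.20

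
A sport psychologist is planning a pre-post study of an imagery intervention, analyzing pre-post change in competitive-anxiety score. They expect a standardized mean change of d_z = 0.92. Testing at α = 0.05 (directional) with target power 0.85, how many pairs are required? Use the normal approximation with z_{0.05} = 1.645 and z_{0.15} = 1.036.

For a paired (one-sample on differences) test: n = ((z_{α} + z_β) / d)².
z_{α} + z_β = 1.645 + 1.036 = 2.681.
n = (2.681 / 0.92)² = 2.914² = 8.49.
Round up.

n = 9 pairs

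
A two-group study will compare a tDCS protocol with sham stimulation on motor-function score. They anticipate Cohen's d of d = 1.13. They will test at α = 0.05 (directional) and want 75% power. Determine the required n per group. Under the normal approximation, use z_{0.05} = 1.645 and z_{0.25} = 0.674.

For two independent groups with equal n: n = 2·((z_{α} + z_β) / d)².
z_{α} + z_β = 1.645 + 0.674 = 2.319.
n = 2 × (2.319 / 1.13)² = 2 × 2.052² = 2 × 4.21 = 8.4.
Round up to the next whole participant.

n = 9 per group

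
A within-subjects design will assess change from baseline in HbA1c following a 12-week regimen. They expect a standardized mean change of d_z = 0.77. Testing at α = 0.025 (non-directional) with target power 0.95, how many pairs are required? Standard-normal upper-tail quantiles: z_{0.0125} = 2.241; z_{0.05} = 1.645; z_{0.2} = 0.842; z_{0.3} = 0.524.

n = 26 pairs

For a paired (one-sample on differences) test: n = ((z_{α/2} + z_β) / d)².
z_{α/2} + z_β = 2.241 + 1.645 = 3.886.
n = (3.886 / 0.77)² = 5.047² = 25.47.
Round up.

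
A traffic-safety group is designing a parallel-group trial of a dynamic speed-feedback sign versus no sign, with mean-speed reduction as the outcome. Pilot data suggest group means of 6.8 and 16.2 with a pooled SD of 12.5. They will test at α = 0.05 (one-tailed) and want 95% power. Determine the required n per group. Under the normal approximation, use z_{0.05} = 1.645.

n = 39 per group

Cohen's d = |M₁ − M₂| / SD_pooled = |6.8 − 16.2| / 12.5 = 9.4 / 12.5 = 0.752.
For two independent groups with equal n: n = 2·((z_{α} + z_β) / d)².
z_{α} + z_β = 1.645 + 1.645 = 3.290.
n = 2 × (3.290 / 0.752)² = 2 × 4.375² = 2 × 19.14 = 38.3.
Round up to the next whole participant.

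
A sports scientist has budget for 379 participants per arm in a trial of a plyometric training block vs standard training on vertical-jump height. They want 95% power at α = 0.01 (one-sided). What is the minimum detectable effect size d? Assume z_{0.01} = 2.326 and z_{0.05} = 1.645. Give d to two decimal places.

d_min ≈ 0.29

For two independent groups of n = 379 each: d_min = (z_{α} + z_β)·√(2/n).
z-sum = 2.326 + 1.645 = 3.971.
d_min = 3.971 × √(2/379) = 3.971 × 0.0726 = 0.288.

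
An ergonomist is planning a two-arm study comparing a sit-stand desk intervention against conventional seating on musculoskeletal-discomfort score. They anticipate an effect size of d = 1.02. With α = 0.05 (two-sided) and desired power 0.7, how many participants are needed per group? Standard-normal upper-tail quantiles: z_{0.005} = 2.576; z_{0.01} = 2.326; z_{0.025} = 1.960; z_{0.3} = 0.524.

n = 12 per group

For two independent groups with equal n: n = 2·((z_{α/2} + z_β) / d)².
z_{α/2} + z_β = 1.960 + 0.524 = 2.484.
n = 2 × (2.484 / 1.02)² = 2 × 2.435² = 2 × 5.93 = 11.9.
Round up to the next whole participant.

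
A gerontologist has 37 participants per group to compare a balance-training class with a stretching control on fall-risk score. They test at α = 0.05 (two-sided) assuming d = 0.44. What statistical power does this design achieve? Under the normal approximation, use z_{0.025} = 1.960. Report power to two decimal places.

For two equal groups, power = Φ(d·√(n/2) − z_{α/2}).
d·√(n/2) = 0.44 × √(37/2) = 0.44 × 4.301 = 1.893.
z_β = 1.893 − 1.960 = -0.067.
Power = Φ(-0.067) = 0.473.

power ≈ 0.47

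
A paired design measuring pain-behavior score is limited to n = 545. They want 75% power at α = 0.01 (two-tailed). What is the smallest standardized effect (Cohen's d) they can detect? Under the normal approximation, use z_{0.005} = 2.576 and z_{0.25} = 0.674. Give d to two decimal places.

For a single sample (or paired design) of n = 545: d_min = (z_{α/2} + z_β)/√n.
z-sum = 2.576 + 0.674 = 3.250.
d_min = 3.250 / √545 = 3.250 / 23.345 = 0.139.

d_min ≈ 0.14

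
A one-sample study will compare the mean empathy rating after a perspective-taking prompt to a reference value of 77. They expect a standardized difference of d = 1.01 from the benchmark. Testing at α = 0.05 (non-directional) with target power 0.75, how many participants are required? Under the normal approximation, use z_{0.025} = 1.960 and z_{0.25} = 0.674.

n = 7

For a one-sample test: n = ((z_{α/2} + z_β) / d)².
z_{α/2} + z_β = 1.960 + 0.674 = 2.634.
n = (2.634 / 1.01)² = 2.608² = 6.80.
Round up.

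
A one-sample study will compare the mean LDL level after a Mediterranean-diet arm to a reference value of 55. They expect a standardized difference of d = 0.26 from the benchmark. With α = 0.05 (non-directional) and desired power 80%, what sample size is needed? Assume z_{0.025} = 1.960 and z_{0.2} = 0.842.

For a one-sample test: n = ((z_{α/2} + z_β) / d)².
z_{α/2} + z_β = 1.960 + 0.842 = 2.802.
n = (2.802 / 0.26)² = 10.777² = 116.14.
Round up.

n = 117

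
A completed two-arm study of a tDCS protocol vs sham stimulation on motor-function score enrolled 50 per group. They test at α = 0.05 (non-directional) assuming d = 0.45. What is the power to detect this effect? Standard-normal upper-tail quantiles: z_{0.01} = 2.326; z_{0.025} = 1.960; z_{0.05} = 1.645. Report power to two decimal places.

power ≈ 0.61

For two equal groups, power = Φ(d·√(n/2) − z_{α/2}).
d·√(n/2) = 0.45 × √(50/2) = 0.45 × 5.000 = 2.250.
z_β = 2.250 − 1.960 = 0.290.
Power = Φ(0.290) = 0.614.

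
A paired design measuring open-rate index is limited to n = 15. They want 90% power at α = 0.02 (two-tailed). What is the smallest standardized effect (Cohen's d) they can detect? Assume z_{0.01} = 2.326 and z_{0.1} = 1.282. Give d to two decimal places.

d_min ≈ 0.93

For a single sample (or paired design) of n = 15: d_min = (z_{α/2} + z_β)/√n.
z-sum = 2.326 + 1.282 = 3.608.
d_min = 3.608 / √15 = 3.608 / 3.873 = 0.932.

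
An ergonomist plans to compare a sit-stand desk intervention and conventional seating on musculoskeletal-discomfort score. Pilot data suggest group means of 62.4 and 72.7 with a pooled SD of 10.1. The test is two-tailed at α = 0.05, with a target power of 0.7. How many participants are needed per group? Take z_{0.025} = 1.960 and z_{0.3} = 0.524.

n = 12 per group

Cohen's d = |M₁ − M₂| / SD_pooled = |62.4 − 72.7| / 10.1 = 10.3 / 10.1 = 1.020.
For two independent groups with equal n: n = 2·((z_{α/2} + z_β) / d)².
z_{α/2} + z_β = 1.960 + 0.524 = 2.484.
n = 2 × (2.484 / 1.020)² = 2 × 2.435² = 2 × 5.93 = 11.9.
Round up to the next whole participant.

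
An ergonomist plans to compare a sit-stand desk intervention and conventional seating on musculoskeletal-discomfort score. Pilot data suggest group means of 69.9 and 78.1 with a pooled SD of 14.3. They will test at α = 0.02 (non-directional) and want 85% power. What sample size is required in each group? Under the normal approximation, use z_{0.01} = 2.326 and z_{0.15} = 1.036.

Cohen's d = |M₁ − M₂| / SD_pooled = |69.9 − 78.1| / 14.3 = 8.2 / 14.3 = 0.573.
For two independent groups with equal n: n = 2·((z_{α/2} + z_β) / d)².
z_{α/2} + z_β = 2.326 + 1.036 = 3.362.
n = 2 × (3.362 / 0.573)² = 2 × 5.867² = 2 × 34.43 = 68.9.
Round up to the next whole participant.

n = 69 per group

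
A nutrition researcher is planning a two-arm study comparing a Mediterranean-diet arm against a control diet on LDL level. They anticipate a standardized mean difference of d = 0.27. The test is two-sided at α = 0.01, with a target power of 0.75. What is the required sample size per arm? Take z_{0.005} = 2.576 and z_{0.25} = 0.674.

n = 290 per group

For two independent groups with equal n: n = 2·((z_{α/2} + z_β) / d)².
z_{α/2} + z_β = 2.576 + 0.674 = 3.250.
n = 2 × (3.250 / 0.27)² = 2 × 12.037² = 2 × 144.89 = 289.8.
Round up to the next whole participant.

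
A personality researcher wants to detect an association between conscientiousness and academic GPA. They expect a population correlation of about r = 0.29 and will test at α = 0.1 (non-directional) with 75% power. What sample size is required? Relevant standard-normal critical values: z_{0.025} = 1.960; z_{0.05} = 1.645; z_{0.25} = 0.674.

n = 64

Fisher's z: C = ½·ln((1+r)/(1−r)) = ½·ln(1.8169) = 0.2986.
n = ((z_{α/2} + z_β)/C)² + 3.
(1.645 + 0.674) / 0.2986 = 2.319 / 0.2986 = 7.766.
n = 7.766² + 3 = 60.31 + 3 = 63.3.
Round up.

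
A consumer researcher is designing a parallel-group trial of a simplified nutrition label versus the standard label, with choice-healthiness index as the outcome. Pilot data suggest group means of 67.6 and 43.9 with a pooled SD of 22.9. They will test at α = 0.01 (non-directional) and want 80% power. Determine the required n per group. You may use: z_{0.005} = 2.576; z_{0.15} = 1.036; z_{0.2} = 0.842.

Cohen's d = |M₁ − M₂| / SD_pooled = |67.6 − 43.9| / 22.9 = 23.7 / 22.9 = 1.035.
For two independent groups with equal n: n = 2·((z_{α/2} + z_β) / d)².
z_{α/2} + z_β = 2.576 + 0.842 = 3.418.
n = 2 × (3.418 / 1.035)² = 2 × 3.302² = 2 × 10.91 = 21.8.
Round up to the next whole participant.

n = 22 per group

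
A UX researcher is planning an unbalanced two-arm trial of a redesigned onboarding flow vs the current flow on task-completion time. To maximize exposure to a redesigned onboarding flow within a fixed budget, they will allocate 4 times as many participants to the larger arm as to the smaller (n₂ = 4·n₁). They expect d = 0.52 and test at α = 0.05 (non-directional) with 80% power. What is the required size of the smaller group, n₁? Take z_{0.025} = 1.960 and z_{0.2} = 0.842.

With allocation ratio k = n₂/n₁ = 4, Var(x̄₁−x̄₂) = σ²(1/n₁ + 1/(k·n₁)) = σ²·(k+1)/(k·n₁).
So n₁ = (1 + 1/k)·((z_{α/2} + z_β)/d)² = 1.250 × (2.802/0.52)².
n₁ = 1.250 × 29.04 = 36.3.
Round up: n₁ = 37, giving n₂ = 4 × 37 = 148.

n₁ = 37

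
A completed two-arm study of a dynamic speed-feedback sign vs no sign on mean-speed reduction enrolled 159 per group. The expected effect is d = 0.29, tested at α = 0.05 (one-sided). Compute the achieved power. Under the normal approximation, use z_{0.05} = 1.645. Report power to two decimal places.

For two equal groups, power = Φ(d·√(n/2) − z_{α}).
d·√(n/2) = 0.29 × √(159/2) = 0.29 × 8.916 = 2.586.
z_β = 2.586 − 1.645 = 0.941.
Power = Φ(0.941) = 0.827.

power ≈ 0.83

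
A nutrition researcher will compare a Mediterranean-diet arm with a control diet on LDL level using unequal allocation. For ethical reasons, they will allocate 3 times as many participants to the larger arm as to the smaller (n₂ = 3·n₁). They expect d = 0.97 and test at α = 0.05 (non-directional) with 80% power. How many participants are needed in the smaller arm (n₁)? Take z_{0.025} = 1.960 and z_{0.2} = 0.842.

With allocation ratio k = n₂/n₁ = 3, Var(x̄₁−x̄₂) = σ²(1/n₁ + 1/(k·n₁)) = σ²·(k+1)/(k·n₁).
So n₁ = (1 + 1/k)·((z_{α/2} + z_β)/d)² = 1.333 × (2.802/0.97)².
n₁ = 1.333 × 8.34 = 11.1.
Round up: n₁ = 12, giving n₂ = 3 × 12 = 36.

n₁ = 12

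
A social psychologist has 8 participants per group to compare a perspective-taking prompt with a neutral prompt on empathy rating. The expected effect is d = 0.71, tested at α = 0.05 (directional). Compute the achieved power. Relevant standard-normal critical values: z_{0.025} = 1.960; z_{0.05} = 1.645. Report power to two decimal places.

power ≈ 0.41

For two equal groups, power = Φ(d·√(n/2) − z_{α}).
d·√(n/2) = 0.71 × √(8/2) = 0.71 × 2.000 = 1.420.
z_β = 1.420 − 1.645 = -0.225.
Power = Φ(-0.225) = 0.411.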